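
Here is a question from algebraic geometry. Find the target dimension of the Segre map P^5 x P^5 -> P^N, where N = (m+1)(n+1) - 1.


The Segre embedding maps P^m x P^n into P^N via
all products of coordinates from each factor.
N = (m+1)(n+1) - 1
N = (5+1)(5+1) - 1
N = 6*6 - 1
N = 36 - 1 = 35

35


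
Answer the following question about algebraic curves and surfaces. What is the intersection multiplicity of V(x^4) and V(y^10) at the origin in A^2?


The intersection multiplicity of V(x^a) and V(y^b) at the origin is:
I(O; V(x^4), V(y^10)) = dim_k(k[x,y]/(x^4, y^10))
A basis for k[x,y]/(x^4, y^10) is the set of monomials x^i * y^j
where 0 <= i < 4 and 0 <= j < 10.
The number of such monomials is 4 * 10 = 40

40


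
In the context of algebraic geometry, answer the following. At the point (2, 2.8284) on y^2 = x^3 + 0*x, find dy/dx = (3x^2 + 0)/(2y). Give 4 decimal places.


Using implicit differentiation of y^2 = x^3 + 0*x:
2y * dy/dx = 3x^2 + 0
dy/dx = (3x^2 + 0)/(2y)
Numerator: 3*2^2 + 0 = 12
Denominator: 2*2.8284 = 5.6568
dy/dx = 12/5.6568 = 2.1213

2.1213


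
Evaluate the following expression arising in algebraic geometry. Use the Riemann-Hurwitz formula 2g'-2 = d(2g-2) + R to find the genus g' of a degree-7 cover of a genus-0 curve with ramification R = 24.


Riemann-Hurwitz formula: 2g' - 2 = d(2g - 2) + R
Given: d = 7, g = 0, R = 24
2g' - 2 = 7*(2*0 - 2) + 24
2g' - 2 = 7*(-2) + 24
2g' - 2 = -14 + 24 = 10
2g' = 12
g' = 6

6


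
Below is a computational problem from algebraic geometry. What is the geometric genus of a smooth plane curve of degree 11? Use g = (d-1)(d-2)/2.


Using the genus formula for smooth plane curves:
g = (d-1)(d-2)/2
g = (11-1)(11-2)/2
g = 10*9/2
g = 90/2 = 45

45


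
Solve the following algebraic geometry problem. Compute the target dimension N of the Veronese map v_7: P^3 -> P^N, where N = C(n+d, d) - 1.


The Veronese embedding v_d: P^n -> P^N maps each point to all
degree-d monomials in n+1 homogeneous coordinates.
N = C(n+d, d) - 1
N = C(3+7, 7) - 1
N = C(10, 7) - 1
C(10, 7) = 120
N = 120 - 1 = 119

119


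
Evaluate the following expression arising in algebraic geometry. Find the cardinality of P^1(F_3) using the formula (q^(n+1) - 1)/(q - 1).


P^1(F_3) has (q^(n+1) - 1)/(q - 1) points.
= 3^1 + 3^0
= 3 + 1
= 4

4


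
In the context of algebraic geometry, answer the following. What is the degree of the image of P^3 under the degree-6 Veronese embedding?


The Veronese variety v_6(P^3) has degree d^r.
d^r = 6^3 = 216

216


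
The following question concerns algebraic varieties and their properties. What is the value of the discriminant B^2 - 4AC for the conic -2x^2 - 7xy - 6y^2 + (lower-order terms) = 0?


The discriminant of a conic Ax^2 + Bxy + Cy^2 + ... = 0 is B^2 - 4AC.
B^2 = (-7)^2 = 49
4AC = 4*(-2)*(-6) = 48
Discriminant = 49 - 48 = 1

1


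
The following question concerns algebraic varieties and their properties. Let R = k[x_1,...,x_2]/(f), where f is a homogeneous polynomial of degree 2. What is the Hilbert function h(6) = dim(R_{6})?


For R = k[x_1,...,x_n]/(f) with f homogeneous of degree e:
The Hilbert series is (1 - t^e)/(1 - t)^n.
So h(d) = C(d+n-1, n-1) - C(d-e+n-1, n-1) for d >= e.
With n=2, e=2, d=6:
C(6+2-1, 2-1) = C(7, 1) = 7
C(6-2+2-1, 2-1) = C(5, 1) = 5
h(6) = 7 - 5 = 2

2


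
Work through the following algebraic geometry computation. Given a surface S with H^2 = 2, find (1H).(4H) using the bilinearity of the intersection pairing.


Using bilinearity of the intersection pairing on a surface S:
(aH).(bH) = ab * (H.H)
We have H^2 = 2.
D.E = (1H).(4H) = 1*4*2
= 4*2
= 8

8


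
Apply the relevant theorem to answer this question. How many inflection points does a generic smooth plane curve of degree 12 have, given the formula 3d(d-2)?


For a general smooth plane curve C of degree d, the inflection points are
the intersection of C with its Hessian curve, which has degree 3(d-2).
By Bezout, the total intersection number is d * 3(d-2) = 12 * 30 = 360.
For a general curve every flex is ordinary, so each contributes
multiplicity 1 to C·Hess(C), and the number of distinct inflection
points is 3d(d-2).
Inflection points = 3*12*(12-2) = 3*12*10 = 360

360


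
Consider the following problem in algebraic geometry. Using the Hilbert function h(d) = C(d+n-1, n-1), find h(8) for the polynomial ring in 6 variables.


The Hilbert function for the polynomial ring in 6 variables is:
h(d) = C(d+n-1, n-1)
h(8) = C(8+6-1, 6-1) = C(13, 5)
= 13! / (5! * 8!)
= 1287

1287


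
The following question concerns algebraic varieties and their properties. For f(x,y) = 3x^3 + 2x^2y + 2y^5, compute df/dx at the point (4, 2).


df/dx = 3*3*x^2 + 2*2*x^1*y
At (4,2): 3*3*4^2 + 2*2*4^1*2
= 144 + 32
= 176

176


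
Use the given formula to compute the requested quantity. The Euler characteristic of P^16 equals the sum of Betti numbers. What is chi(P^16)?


The complex projective space P^16 has one cell in each even real dimension 0, 2, ..., 32.
The cohomology groups are H^{2k}(P^16) = Z for k = 0,...,16, and 0 otherwise.
Euler characteristic = sum of Betti numbers = 1 per even-dimensional cohomology group.
chi(P^16) = 16 + 1 = 17

17


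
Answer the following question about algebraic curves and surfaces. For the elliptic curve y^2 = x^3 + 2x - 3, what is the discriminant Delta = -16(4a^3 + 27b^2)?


Compute each component:
4a^3 = 4*2^3 = 4*8 = 32
27b^2 = 27*(-3)^2 = 27*9 = 243
4a^3 + 27b^2 = 32 + 243 = 275
Delta = -16*275 = -4400

-4400


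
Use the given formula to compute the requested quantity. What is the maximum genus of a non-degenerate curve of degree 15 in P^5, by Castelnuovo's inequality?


Castelnuovo's bound: write d - 1 = m(r-1) + epsilon with 0 <= epsilon < r-1.
d - 1 = 15 - 1 = 14
r - 1 = 5 - 1 = 4
14 = 3*4 + 2, so m = 3, epsilon = 2
pi(d, r) = m(m-1)(r-1)/2 + m*epsilon
= 3*2*4/2 + 3*2
= 24/2 + 6
= 12 + 6 = 18

18


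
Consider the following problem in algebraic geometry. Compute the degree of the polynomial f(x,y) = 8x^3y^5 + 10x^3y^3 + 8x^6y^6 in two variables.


Examine each term for its total degree (sum of exponents).
  Term '8x^3y^5' has total degree 3+5 = 8.
  Term '10x^3y^3' has total degree 3+3 = 6.
  Term '8x^6y^6' has total degree 6+6 = 12.
The maximum total degree among all terms is 12.

12


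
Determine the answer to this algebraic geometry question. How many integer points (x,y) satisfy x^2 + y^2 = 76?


Systematically check integer values of x where x^2 <= 76.
For each valid x, check if 76 - x^2 is a perfect square.
Total integer solutions found: 0

0


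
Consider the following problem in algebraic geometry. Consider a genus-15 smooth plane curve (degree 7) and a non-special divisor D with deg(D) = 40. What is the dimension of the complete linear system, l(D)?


First, compute the genus of a smooth plane curve of degree 7:
g = (d-1)(d-2)/2 = (7-1)(7-2)/2 = 15
For a non-special divisor D (i.e., h^1(D) = 0), Riemann-Roch gives:
l(D) = deg(D) - g + 1
Since deg(D) = 40 >= 2g - 1 = 29, D is non-special.
l(D) = 40 - 15 + 1 = 26

26


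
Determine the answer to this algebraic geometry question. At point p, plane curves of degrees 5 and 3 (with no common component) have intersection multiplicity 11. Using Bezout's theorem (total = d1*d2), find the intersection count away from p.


By Bezout's theorem, the total intersection number is d1 * d2.
Total = 5 * 3 = 15
Intersection multiplicity at p = 11
Remaining intersections = 15 - 11 = 4

4


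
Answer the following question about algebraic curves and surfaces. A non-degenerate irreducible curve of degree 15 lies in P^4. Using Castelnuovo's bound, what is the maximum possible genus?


Castelnuovo's bound: write d - 1 = m(r-1) + epsilon with 0 <= epsilon < r-1.
d - 1 = 15 - 1 = 14
r - 1 = 4 - 1 = 3
14 = 4*3 + 2, so m = 4, epsilon = 2
pi(d, r) = m(m-1)(r-1)/2 + m*epsilon
= 4*3*3/2 + 4*2
= 36/2 + 8
= 18 + 8 = 26

26


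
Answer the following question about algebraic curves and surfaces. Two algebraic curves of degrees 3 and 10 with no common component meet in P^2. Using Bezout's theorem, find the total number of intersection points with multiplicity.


Bezout's theorem states the intersection count equals the product of degrees.
Intersection count = 3 * 10 = 30

30


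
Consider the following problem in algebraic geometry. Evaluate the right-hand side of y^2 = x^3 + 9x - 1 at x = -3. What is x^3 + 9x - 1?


Compute x^3 + 9x - 1 at x = -3:
x^3 = (-3)^3 = -27
9*x = 9*(-3) = -27
Sum: -27 - 27 - 1 = -55

-55


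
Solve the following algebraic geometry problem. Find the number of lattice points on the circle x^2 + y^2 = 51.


Systematically check integer values of x where x^2 <= 51.
For each valid x, check if 51 - x^2 is a perfect square.
Total integer solutions found: 0

0


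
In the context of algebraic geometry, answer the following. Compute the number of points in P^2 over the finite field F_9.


P^2(F_9) has (q^(n+1) - 1)/(q - 1) points.
= 9^2 + 9^1 + 9^0
= 81 + 9 + 1
= 91

91


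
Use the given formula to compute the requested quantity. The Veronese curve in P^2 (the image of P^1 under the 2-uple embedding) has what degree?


The rational normal curve in P^2 is the image of P^1 under the 2-uple Veronese.
A general hyperplane in P^2 pulls back to a degree-2 form on P^1, which has 2 zeros,
so the curve meets a general hyperplane in 2 points. Degree = 2.

2


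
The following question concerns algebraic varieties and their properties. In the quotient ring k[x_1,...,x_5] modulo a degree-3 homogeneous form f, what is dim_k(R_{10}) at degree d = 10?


For R = k[x_1,...,x_n]/(f) with f homogeneous of degree e:
The Hilbert series is (1 - t^e)/(1 - t)^n.
So h(d) = C(d+n-1, n-1) - C(d-e+n-1, n-1) for d >= e.
With n=5, e=3, d=10:
C(10+5-1, 5-1) = C(14, 4) = 1001
C(10-3+5-1, 5-1) = C(11, 4) = 330
h(10) = 1001 - 330 = 671

671


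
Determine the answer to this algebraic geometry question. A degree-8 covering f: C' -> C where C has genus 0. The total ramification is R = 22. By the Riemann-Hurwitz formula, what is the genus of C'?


Riemann-Hurwitz formula: 2g' - 2 = d(2g - 2) + R
Given: d = 8, g = 0, R = 22
2g' - 2 = 8*(2*0 - 2) + 22
2g' - 2 = 8*(-2) + 22
2g' - 2 = -16 + 22 = 6
2g' = 8
g' = 4

4


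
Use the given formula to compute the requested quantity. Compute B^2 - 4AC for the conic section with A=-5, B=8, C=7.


The discriminant of a conic Ax^2 + Bxy + Cy^2 + ... = 0 is B^2 - 4AC.
B^2 = 8^2 = 64
4AC = 4*(-5)*7 = -140
Discriminant = 64 + 140 = 204

204


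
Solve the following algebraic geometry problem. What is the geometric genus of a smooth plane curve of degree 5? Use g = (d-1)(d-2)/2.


Using the genus formula for smooth plane curves:
g = (d-1)(d-2)/2
g = (5-1)(5-2)/2
g = 4*3/2
g = 12/2 = 6

6


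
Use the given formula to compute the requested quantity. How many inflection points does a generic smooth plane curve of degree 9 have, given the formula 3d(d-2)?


For a general smooth plane curve C of degree d, the inflection points are
the intersection of C with its Hessian curve, which has degree 3(d-2).
By Bezout, the total intersection number is d * 3(d-2) = 9 * 21 = 189.
For a general curve every flex is ordinary, so each contributes
multiplicity 1 to C·Hess(C), and the number of distinct inflection
points is 3d(d-2).
Inflection points = 3*9*(9-2) = 3*9*7 = 189

189


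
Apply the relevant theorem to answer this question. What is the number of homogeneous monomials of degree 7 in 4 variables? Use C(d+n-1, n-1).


The number of degree-7 monomials in 4 variables is C(d+n-1, n-1).
= C(7+4-1, 4-1) = C(10, 3)
= 120

120


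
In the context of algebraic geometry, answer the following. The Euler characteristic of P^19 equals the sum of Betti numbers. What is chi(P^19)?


The complex projective space P^19 has one cell in each even real dimension 0, 2, ..., 38.
The cohomology groups are H^{2k}(P^19) = Z for k = 0,...,19, and 0 otherwise.
Euler characteristic = sum of Betti numbers = 1 per even-dimensional cohomology group.
chi(P^19) = 19 + 1 = 20

20


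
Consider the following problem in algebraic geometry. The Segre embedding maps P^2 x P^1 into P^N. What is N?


The Segre embedding maps P^m x P^n into P^N via
all products of coordinates from each factor.
N = (m+1)(n+1) - 1
N = (2+1)(1+1) - 1
N = 3*2 - 1
N = 6 - 1 = 5

5


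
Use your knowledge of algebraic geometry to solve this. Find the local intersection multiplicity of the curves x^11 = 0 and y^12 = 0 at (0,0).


The intersection multiplicity of V(x^a) and V(y^b) at the origin is:
I(O; V(x^11), V(y^12)) = dim_k(k[x,y]/(x^11, y^12))
A basis for k[x,y]/(x^11, y^12) is the set of monomials x^i * y^j
where 0 <= i < 11 and 0 <= j < 12.
The number of such monomials is 11 * 12 = 132

132


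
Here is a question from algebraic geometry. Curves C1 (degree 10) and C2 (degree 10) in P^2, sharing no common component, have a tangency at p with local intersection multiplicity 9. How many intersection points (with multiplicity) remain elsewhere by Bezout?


By Bezout's theorem, the total intersection number is d1 * d2.
Total = 10 * 10 = 100
Intersection multiplicity at p = 9
Remaining intersections = 100 - 9 = 91

91


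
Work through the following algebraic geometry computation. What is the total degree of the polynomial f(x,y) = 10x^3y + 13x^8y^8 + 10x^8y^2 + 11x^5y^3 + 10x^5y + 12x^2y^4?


Examine each term for its total degree (sum of exponents).
  Term '10x^3y' has total degree 3+1 = 4.
  Term '13x^8y^8' has total degree 8+8 = 16.
  Term '10x^8y^2' has total degree 8+2 = 10.
  Term '11x^5y^3' has total degree 5+3 = 8.
  Term '10x^5y' has total degree 5+1 = 6.
  Term '12x^2y^4' has total degree 2+4 = 6.
The maximum total degree among all terms is 16.

16


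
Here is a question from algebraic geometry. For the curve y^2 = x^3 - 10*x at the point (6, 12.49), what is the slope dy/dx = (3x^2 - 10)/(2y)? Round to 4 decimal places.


Using implicit differentiation of y^2 = x^3 - 10*x:
2y * dy/dx = 3x^2 - 10
dy/dx = (3x^2 - 10)/(2y)
Numerator: 3*6^2 - 10 = 98
Denominator: 2*12.49 = 24.98
dy/dx = 98/24.98 = 3.9231

3.9231


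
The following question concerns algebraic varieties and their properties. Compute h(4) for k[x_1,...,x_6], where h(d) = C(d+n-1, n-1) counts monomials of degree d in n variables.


The Hilbert function for the polynomial ring in 6 variables is:
h(d) = C(d+n-1, n-1)
h(4) = C(4+6-1, 6-1) = C(9, 5)
= 9! / (5! * 4!)
= 126

126


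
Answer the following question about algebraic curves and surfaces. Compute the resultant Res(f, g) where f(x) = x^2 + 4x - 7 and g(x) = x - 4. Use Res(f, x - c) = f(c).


For Res(f, x - c), we evaluate f at x = c.
f(4) = 4^2 + 4*4 - 7
= 16 + 16 - 7
= 32 - 7 = 25
Res(f, g) = 25

25


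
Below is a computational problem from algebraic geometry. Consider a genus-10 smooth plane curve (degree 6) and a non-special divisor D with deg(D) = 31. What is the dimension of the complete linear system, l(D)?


First, compute the genus of a smooth plane curve of degree 6:
g = (d-1)(d-2)/2 = (6-1)(6-2)/2 = 10
For a non-special divisor D (i.e., h^1(D) = 0), Riemann-Roch gives:
l(D) = deg(D) - g + 1
Since deg(D) = 31 >= 2g - 1 = 19, D is non-special.
l(D) = 31 - 10 + 1 = 22

22


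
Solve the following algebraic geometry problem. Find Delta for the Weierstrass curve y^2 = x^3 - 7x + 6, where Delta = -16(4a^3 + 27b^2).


Compute each component:
4a^3 = 4*(-7)^3 = 4*(-343) = -1372
27b^2 = 27*6^2 = 27*36 = 972
4a^3 + 27b^2 = -1372 + 972 = -400
Delta = -16*(-400) = 6400

6400


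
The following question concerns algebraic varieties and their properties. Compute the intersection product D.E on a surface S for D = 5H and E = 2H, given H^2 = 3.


Using bilinearity of the intersection pairing on a surface S:
(aH).(bH) = ab * (H.H)
We have H^2 = 3.
D.E = (5H).(2H) = 5*2*3
= 10*3
= 30

30


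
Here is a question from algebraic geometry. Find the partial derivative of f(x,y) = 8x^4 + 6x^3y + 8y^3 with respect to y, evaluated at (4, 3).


df/dy = 6*x^3 + 3*8*y^2
At (4,3): 6*4^3 + 3*8*3^2
= 384 + 216
= 600

600


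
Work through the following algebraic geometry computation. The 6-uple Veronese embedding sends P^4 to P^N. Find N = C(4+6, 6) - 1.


The Veronese embedding v_d: P^n -> P^N maps each point to all
degree-d monomials in n+1 homogeneous coordinates.
N = C(n+d, d) - 1
N = C(4+6, 6) - 1
N = C(10, 6) - 1
C(10, 6) = 210
N = 210 - 1 = 209

209


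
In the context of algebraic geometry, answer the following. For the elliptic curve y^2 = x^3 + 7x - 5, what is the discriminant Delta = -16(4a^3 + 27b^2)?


Compute each component:
4a^3 = 4*7^3 = 4*343 = 1372
27b^2 = 27*(-5)^2 = 27*25 = 675
4a^3 + 27b^2 = 1372 + 675 = 2047
Delta = -16*2047 = -32752

-32752


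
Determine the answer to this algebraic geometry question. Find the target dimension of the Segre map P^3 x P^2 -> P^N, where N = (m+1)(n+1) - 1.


The Segre embedding maps P^m x P^n into P^N via
all products of coordinates from each factor.
N = (m+1)(n+1) - 1
N = (3+1)(2+1) - 1
N = 4*3 - 1
N = 12 - 1 = 11

11


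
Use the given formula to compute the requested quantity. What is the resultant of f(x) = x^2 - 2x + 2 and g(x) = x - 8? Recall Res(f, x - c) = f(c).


For Res(f, x - c), we evaluate f at x = c.
f(8) = 8^2 - 2*8 + 2
= 64 - 16 + 2
= 48 + 2 = 50
Res(f, g) = 50

50


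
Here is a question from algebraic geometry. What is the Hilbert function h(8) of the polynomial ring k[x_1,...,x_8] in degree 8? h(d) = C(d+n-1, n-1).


The Hilbert function for the polynomial ring in 8 variables is:
h(d) = C(d+n-1, n-1)
h(8) = C(8+8-1, 8-1) = C(15, 7)
= 15! / (7! * 8!)
= 6435

6435


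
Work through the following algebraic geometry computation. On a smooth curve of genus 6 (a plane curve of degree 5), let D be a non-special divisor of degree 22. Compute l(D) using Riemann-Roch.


First, compute the genus of a smooth plane curve of degree 5:
g = (d-1)(d-2)/2 = (5-1)(5-2)/2 = 6
For a non-special divisor D (i.e., h^1(D) = 0), Riemann-Roch gives:
l(D) = deg(D) - g + 1
Since deg(D) = 22 >= 2g - 1 = 11, D is non-special.
l(D) = 22 - 6 + 1 = 17

17


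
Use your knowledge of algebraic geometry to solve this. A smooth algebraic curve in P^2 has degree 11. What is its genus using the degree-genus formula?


Using the genus formula for smooth plane curves:
g = (d-1)(d-2)/2
g = (11-1)(11-2)/2
g = 10*9/2
g = 90/2 = 45

45


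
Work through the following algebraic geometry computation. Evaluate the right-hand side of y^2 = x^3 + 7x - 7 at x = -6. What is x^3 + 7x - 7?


Compute x^3 + 7x - 7 at x = -6:
x^3 = (-6)^3 = -216
7*x = 7*(-6) = -42
Sum: -216 - 42 - 7 = -265

-265


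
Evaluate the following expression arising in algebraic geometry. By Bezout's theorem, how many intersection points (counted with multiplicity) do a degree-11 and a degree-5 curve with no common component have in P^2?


Bezout's theorem states the intersection count equals the product of degrees.
Intersection count = 11 * 5 = 55

55


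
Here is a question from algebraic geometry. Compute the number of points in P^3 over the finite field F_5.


P^3(F_5) has (q^(n+1) - 1)/(q - 1) points.
= 5^3 + 5^2 + 5^1 + 5^0
= 125 + 25 + 5 + 1
= 156

156


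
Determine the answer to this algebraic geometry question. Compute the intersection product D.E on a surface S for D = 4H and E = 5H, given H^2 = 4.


Using bilinearity of the intersection pairing on a surface S:
(aH).(bH) = ab * (H.H)
We have H^2 = 4.
D.E = (4H).(5H) = 4*5*4
= 20*4
= 80

80


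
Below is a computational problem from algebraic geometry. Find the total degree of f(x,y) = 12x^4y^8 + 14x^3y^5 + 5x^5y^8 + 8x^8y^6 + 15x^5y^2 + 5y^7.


Examine each term for its total degree (sum of exponents).
  Term '12x^4y^8' has total degree 4+8 = 12.
  Term '14x^3y^5' has total degree 3+5 = 8.
  Term '5x^5y^8' has total degree 5+8 = 13.
  Term '8x^8y^6' has total degree 8+6 = 14.
  Term '15x^5y^2' has total degree 5+2 = 7.
  Term '5y^7' has total degree 0+7 = 7.
The maximum total degree among all terms is 14.

14


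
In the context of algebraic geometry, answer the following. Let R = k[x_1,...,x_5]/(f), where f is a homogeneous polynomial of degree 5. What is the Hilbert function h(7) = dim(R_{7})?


For R = k[x_1,...,x_n]/(f) with f homogeneous of degree e:
The Hilbert series is (1 - t^e)/(1 - t)^n.
So h(d) = C(d+n-1, n-1) - C(d-e+n-1, n-1) for d >= e.
With n=5, e=5, d=7:
C(7+5-1, 5-1) = C(11, 4) = 330
C(7-5+5-1, 5-1) = C(6, 4) = 15
h(7) = 330 - 15 = 315

315


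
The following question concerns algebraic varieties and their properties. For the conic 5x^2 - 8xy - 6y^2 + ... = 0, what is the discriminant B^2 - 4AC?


The discriminant of a conic Ax^2 + Bxy + Cy^2 + ... = 0 is B^2 - 4AC.
B^2 = (-8)^2 = 64
4AC = 4*5*(-6) = -120
Discriminant = 64 + 120 = 184

184


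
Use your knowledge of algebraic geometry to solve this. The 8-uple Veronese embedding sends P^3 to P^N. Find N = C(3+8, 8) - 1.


The Veronese embedding v_d: P^n -> P^N maps each point to all
degree-d monomials in n+1 homogeneous coordinates.
N = C(n+d, d) - 1
N = C(3+8, 8) - 1
N = C(11, 8) - 1
C(11, 8) = 165
N = 165 - 1 = 164

164


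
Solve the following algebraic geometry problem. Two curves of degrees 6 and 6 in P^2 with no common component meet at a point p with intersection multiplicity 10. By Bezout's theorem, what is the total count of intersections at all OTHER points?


By Bezout's theorem, the total intersection number is d1 * d2.
Total = 6 * 6 = 36
Intersection multiplicity at p = 10
Remaining intersections = 36 - 10 = 26

26


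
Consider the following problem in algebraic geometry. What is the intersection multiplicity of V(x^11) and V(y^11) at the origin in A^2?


The intersection multiplicity of V(x^a) and V(y^b) at the origin is:
I(O; V(x^11), V(y^11)) = dim_k(k[x,y]/(x^11, y^11))
A basis for k[x,y]/(x^11, y^11) is the set of monomials x^i * y^j
where 0 <= i < 11 and 0 <= j < 11.
The number of such monomials is 11 * 11 = 121

121


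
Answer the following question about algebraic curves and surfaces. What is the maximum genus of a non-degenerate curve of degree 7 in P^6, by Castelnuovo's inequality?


Castelnuovo's bound: write d - 1 = m(r-1) + epsilon with 0 <= epsilon < r-1.
d - 1 = 7 - 1 = 6
r - 1 = 6 - 1 = 5
6 = 1*5 + 1, so m = 1, epsilon = 1
pi(d, r) = m(m-1)(r-1)/2 + m*epsilon
= 1*0*5/2 + 1*1
= 0/2 + 1
= 0 + 1 = 1

1


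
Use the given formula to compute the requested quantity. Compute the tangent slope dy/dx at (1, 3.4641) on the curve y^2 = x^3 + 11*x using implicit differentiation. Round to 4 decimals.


Using implicit differentiation of y^2 = x^3 + 11*x:
2y * dy/dx = 3x^2 + 11
dy/dx = (3x^2 + 11)/(2y)
Numerator: 3*1^2 + 11 = 14
Denominator: 2*3.4641 = 6.9282
dy/dx = 14/6.9282 = 2.0207

2.0207


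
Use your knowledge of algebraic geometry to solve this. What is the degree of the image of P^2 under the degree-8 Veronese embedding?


The Veronese variety v_8(P^2) has degree d^r.
d^r = 8^2 = 64

64


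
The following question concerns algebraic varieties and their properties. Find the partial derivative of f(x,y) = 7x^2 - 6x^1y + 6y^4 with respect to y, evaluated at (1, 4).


df/dy = (-6)*x^1 + 4*6*y^3
At (1,4): (-6)*1^1 + 4*6*4^3
= -6 + 1536
= 1530

1530


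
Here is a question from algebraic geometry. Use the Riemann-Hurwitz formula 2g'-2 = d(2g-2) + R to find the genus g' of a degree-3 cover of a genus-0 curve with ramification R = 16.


Riemann-Hurwitz formula: 2g' - 2 = d(2g - 2) + R
Given: d = 3, g = 0, R = 16
2g' - 2 = 3*(2*0 - 2) + 16
2g' - 2 = 3*(-2) + 16
2g' - 2 = -6 + 16 = 10
2g' = 12
g' = 6

6


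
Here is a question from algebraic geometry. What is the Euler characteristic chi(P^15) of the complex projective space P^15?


The complex projective space P^15 has one cell in each even real dimension 0, 2, ..., 30.
The cohomology groups are H^{2k}(P^15) = Z for k = 0,...,15, and 0 otherwise.
Euler characteristic = sum of Betti numbers = 1 per even-dimensional cohomology group.
chi(P^15) = 15 + 1 = 16

16


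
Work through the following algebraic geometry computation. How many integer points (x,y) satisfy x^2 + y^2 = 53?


Systematically check integer values of x where x^2 <= 53.
For each valid x, check if 53 - x^2 is a perfect square.
x=2: 53 - 4 = 49, sqrt = 7 (valid)
x=7: 53 - 49 = 4, sqrt = 2 (valid)
Total integer solutions found: 8

8


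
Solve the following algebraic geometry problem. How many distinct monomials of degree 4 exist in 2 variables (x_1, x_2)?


The number of degree-4 monomials in 2 variables is C(d+n-1, n-1).
= C(4+2-1, 2-1) = C(5, 1)
= 5

5


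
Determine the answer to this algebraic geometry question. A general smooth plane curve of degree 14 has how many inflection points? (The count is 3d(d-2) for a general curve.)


For a general smooth plane curve C of degree d, the inflection points are
the intersection of C with its Hessian curve, which has degree 3(d-2).
By Bezout, the total intersection number is d * 3(d-2) = 14 * 36 = 504.
For a general curve every flex is ordinary, so each contributes
multiplicity 1 to C·Hess(C), and the number of distinct inflection
points is 3d(d-2).
Inflection points = 3*14*(14-2) = 3*14*12 = 504

504


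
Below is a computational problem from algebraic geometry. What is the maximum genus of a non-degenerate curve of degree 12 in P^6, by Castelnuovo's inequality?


Castelnuovo's bound: write d - 1 = m(r-1) + epsilon with 0 <= epsilon < r-1.
d - 1 = 12 - 1 = 11
r - 1 = 6 - 1 = 5
11 = 2*5 + 1, so m = 2, epsilon = 1
pi(d, r) = m(m-1)(r-1)/2 + m*epsilon
= 2*1*5/2 + 2*1
= 10/2 + 2
= 5 + 2 = 7

7


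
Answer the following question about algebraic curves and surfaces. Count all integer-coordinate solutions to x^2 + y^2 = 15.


Systematically check integer values of x where x^2 <= 15.
For each valid x, check if 15 - x^2 is a perfect square.
Total integer solutions found: 0

0


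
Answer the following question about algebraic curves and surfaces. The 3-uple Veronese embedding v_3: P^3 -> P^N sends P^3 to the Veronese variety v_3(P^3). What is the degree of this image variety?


The Veronese variety v_3(P^3) has degree d^r.
d^r = 3^3 = 27

27


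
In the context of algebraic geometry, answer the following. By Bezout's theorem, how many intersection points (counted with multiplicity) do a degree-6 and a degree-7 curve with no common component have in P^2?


Bezout's theorem states the intersection count equals the product of degrees.
Intersection count = 6 * 7 = 42

42


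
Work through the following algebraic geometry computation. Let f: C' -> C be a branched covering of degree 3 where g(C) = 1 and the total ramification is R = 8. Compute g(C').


Riemann-Hurwitz formula: 2g' - 2 = d(2g - 2) + R
Given: d = 3, g = 1, R = 8
2g' - 2 = 3*(2*1 - 2) + 8
2g' - 2 = 3*0 + 8
2g' - 2 = 0 + 8 = 8
2g' = 10
g' = 5

5


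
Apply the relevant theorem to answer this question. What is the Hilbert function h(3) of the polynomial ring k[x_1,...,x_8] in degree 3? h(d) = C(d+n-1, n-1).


The Hilbert function for the polynomial ring in 8 variables is:
h(d) = C(d+n-1, n-1)
h(3) = C(3+8-1, 8-1) = C(10, 7)
= 10! / (7! * 3!)
= 120

120


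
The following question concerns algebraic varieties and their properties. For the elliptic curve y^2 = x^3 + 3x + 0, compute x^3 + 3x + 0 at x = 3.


Compute x^3 + 3x + 0 at x = 3:
x^3 = 3^3 = 27
3*x = 3*3 = 9
Sum: 27 + 9 + 0 = 36

36


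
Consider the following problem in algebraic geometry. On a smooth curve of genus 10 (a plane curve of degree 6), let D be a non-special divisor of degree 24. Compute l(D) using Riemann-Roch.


First, compute the genus of a smooth plane curve of degree 6:
g = (d-1)(d-2)/2 = (6-1)(6-2)/2 = 10
For a non-special divisor D (i.e., h^1(D) = 0), Riemann-Roch gives:
l(D) = deg(D) - g + 1
Since deg(D) = 24 >= 2g - 1 = 19, D is non-special.
l(D) = 24 - 10 + 1 = 15

15


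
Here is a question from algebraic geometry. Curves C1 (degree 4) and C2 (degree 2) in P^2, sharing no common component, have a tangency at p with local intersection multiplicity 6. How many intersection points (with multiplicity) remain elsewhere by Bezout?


By Bezout's theorem, the total intersection number is d1 * d2.
Total = 4 * 2 = 8
Intersection multiplicity at p = 6
Remaining intersections = 8 - 6 = 2

2


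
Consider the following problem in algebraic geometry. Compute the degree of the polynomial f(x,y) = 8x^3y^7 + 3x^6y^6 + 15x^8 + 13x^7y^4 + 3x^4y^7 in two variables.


Examine each term for its total degree (sum of exponents).
  Term '8x^3y^7' has total degree 3+7 = 10.
  Term '3x^6y^6' has total degree 6+6 = 12.
  Term '15x^8' has total degree 8+0 = 8.
  Term '13x^7y^4' has total degree 7+4 = 11.
  Term '3x^4y^7' has total degree 4+7 = 11.
The maximum total degree among all terms is 12.

12


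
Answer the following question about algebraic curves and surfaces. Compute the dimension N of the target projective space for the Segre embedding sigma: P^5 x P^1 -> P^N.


The Segre embedding maps P^m x P^n into P^N via
all products of coordinates from each factor.
N = (m+1)(n+1) - 1
N = (5+1)(1+1) - 1
N = 6*2 - 1
N = 12 - 1 = 11

11


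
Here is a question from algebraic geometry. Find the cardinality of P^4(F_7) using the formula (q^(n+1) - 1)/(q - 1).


P^4(F_7) has (q^(n+1) - 1)/(q - 1) points.
= 7^4 + 7^3 + 7^2 + 7^1 + 7^0
= 2401 + 343 + 49 + 7 + 1
= 2801

2801


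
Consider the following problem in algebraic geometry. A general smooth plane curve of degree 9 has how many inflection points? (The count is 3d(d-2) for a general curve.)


For a general smooth plane curve C of degree d, the inflection points are
the intersection of C with its Hessian curve, which has degree 3(d-2).
By Bezout, the total intersection number is d * 3(d-2) = 9 * 21 = 189.
For a general curve every flex is ordinary, so each contributes
multiplicity 1 to C·Hess(C), and the number of distinct inflection
points is 3d(d-2).
Inflection points = 3*9*(9-2) = 3*9*7 = 189

189


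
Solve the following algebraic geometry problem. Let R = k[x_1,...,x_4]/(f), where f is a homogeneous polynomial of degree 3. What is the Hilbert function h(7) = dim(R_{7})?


For R = k[x_1,...,x_n]/(f) with f homogeneous of degree e:
The Hilbert series is (1 - t^e)/(1 - t)^n.
So h(d) = C(d+n-1, n-1) - C(d-e+n-1, n-1) for d >= e.
With n=4, e=3, d=7:
C(7+4-1, 4-1) = C(10, 3) = 120
C(7-3+4-1, 4-1) = C(7, 3) = 35
h(7) = 120 - 35 = 85

85


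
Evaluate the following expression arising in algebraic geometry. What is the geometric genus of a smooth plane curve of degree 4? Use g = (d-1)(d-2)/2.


Using the genus formula for smooth plane curves:
g = (d-1)(d-2)/2
g = (4-1)(4-2)/2
g = 3*2/2
g = 6/2 = 3

3


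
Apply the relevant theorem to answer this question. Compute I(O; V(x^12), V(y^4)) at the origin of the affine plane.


The intersection multiplicity of V(x^a) and V(y^b) at the origin is:
I(O; V(x^12), V(y^4)) = dim_k(k[x,y]/(x^12, y^4))
A basis for k[x,y]/(x^12, y^4) is the set of monomials x^i * y^j
where 0 <= i < 12 and 0 <= j < 4.
The number of such monomials is 12 * 4 = 48

48


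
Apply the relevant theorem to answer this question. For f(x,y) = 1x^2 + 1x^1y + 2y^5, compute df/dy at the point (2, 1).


df/dy = 1*x^1 + 5*2*y^4
At (2,1): 1*2^1 + 5*2*1^4
= 2 + 10
= 12

12


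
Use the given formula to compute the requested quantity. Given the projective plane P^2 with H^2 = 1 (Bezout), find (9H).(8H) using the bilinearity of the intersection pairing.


Using bilinearity of the intersection pairing on the projective plane P^2:
(aH).(bH) = ab * (H.H)
We have H^2 = 1 (Bezout).
D.E = (9H).(8H) = 9*8*1
= 72*1
= 72

72


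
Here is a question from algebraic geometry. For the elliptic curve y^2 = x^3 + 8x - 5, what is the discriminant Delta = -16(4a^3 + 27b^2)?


Compute each component:
4a^3 = 4*8^3 = 4*512 = 2048
27b^2 = 27*(-5)^2 = 27*25 = 675
4a^3 + 27b^2 = 2048 + 675 = 2723
Delta = -16*2723 = -43568

-43568


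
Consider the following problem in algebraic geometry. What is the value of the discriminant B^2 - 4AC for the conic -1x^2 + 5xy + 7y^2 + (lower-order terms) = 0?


The discriminant of a conic Ax^2 + Bxy + Cy^2 + ... = 0 is B^2 - 4AC.
B^2 = 5^2 = 25
4AC = 4*(-1)*7 = -28
Discriminant = 25 + 28 = 53

53


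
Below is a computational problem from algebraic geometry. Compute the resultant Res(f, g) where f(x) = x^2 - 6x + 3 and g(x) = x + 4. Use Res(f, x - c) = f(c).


For Res(f, x - c), we evaluate f at x = c.
f(-4) = (-4)^2 - 6*(-4) + 3
= 16 + 24 + 3
= 40 + 3 = 43
Res(f, g) = 43

43


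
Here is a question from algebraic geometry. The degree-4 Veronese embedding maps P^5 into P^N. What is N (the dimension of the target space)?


The Veronese embedding v_d: P^n -> P^N maps each point to all
degree-d monomials in n+1 homogeneous coordinates.
N = C(n+d, d) - 1
N = C(5+4, 4) - 1
N = C(9, 4) - 1
C(9, 4) = 126
N = 126 - 1 = 125

125


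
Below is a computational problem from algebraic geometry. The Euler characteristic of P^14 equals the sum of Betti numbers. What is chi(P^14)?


The complex projective space P^14 has one cell in each even real dimension 0, 2, ..., 28.
The cohomology groups are H^{2k}(P^14) = Z for k = 0,...,14, and 0 otherwise.
Euler characteristic = sum of Betti numbers = 1 per even-dimensional cohomology group.
chi(P^14) = 14 + 1 = 15

15


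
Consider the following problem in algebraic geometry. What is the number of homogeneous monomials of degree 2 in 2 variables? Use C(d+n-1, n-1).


The number of degree-2 monomials in 2 variables is C(d+n-1, n-1).
= C(2+2-1, 2-1) = C(3, 1)
= 3

3


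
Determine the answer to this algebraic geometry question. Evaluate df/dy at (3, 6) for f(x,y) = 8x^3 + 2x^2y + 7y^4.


df/dy = 2*x^2 + 4*7*y^3
At (3,6): 2*3^2 + 4*7*6^3
= 18 + 6048
= 6066

6066


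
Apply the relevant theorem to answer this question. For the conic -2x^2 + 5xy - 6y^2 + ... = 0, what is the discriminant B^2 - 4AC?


The discriminant of a conic Ax^2 + Bxy + Cy^2 + ... = 0 is B^2 - 4AC.
B^2 = 5^2 = 25
4AC = 4*(-2)*(-6) = 48
Discriminant = 25 - 48 = -23

-23


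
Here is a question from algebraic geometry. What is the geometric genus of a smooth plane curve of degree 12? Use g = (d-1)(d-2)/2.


Using the genus formula for smooth plane curves:
g = (d-1)(d-2)/2
g = (12-1)(12-2)/2
g = 11*10/2
g = 110/2 = 55

55


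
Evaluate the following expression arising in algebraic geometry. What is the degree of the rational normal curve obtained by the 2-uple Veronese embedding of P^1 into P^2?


The rational normal curve in P^2 is the image of P^1 under the 2-uple Veronese.
A general hyperplane in P^2 pulls back to a degree-2 form on P^1, which has 2 zeros,
so the curve meets a general hyperplane in 2 points. Degree = 2.

2


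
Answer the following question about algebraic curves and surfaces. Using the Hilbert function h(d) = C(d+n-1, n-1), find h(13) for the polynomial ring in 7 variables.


The Hilbert function for the polynomial ring in 7 variables is:
h(d) = C(d+n-1, n-1)
h(13) = C(13+7-1, 7-1) = C(19, 6)
= 19! / (6! * 13!)
= 27132

27132


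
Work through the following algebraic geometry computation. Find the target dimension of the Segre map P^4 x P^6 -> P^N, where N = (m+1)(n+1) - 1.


The Segre embedding maps P^m x P^n into P^N via
all products of coordinates from each factor.
N = (m+1)(n+1) - 1
N = (4+1)(6+1) - 1
N = 5*7 - 1
N = 35 - 1 = 34

34


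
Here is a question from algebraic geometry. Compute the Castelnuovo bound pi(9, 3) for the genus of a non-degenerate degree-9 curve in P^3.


Castelnuovo's bound: write d - 1 = m(r-1) + epsilon with 0 <= epsilon < r-1.
d - 1 = 9 - 1 = 8
r - 1 = 3 - 1 = 2
8 = 4*2 + 0, so m = 4, epsilon = 0
pi(d, r) = m(m-1)(r-1)/2 + m*epsilon
= 4*3*2/2 + 4*0
= 24/2 + 0
= 12 + 0 = 12

12


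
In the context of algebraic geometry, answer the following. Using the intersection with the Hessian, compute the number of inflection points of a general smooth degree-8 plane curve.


For a general smooth plane curve C of degree d, the inflection points are
the intersection of C with its Hessian curve, which has degree 3(d-2).
By Bezout, the total intersection number is d * 3(d-2) = 8 * 18 = 144.
For a general curve every flex is ordinary, so each contributes
multiplicity 1 to C·Hess(C), and the number of distinct inflection
points is 3d(d-2).
Inflection points = 3*8*(8-2) = 3*8*6 = 144

144


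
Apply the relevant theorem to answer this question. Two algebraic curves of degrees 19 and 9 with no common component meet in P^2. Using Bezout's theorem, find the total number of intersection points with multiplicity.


Bezout's theorem states the intersection count equals the product of degrees.
Intersection count = 19 * 9 = 171

171


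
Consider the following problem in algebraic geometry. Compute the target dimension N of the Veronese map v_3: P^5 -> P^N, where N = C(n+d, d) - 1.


The Veronese embedding v_d: P^n -> P^N maps each point to all
degree-d monomials in n+1 homogeneous coordinates.
N = C(n+d, d) - 1
N = C(5+3, 3) - 1
N = C(8, 3) - 1
C(8, 3) = 56
N = 56 - 1 = 55

55


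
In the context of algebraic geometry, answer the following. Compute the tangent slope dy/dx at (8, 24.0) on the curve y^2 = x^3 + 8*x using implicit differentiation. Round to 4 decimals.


Using implicit differentiation of y^2 = x^3 + 8*x:
2y * dy/dx = 3x^2 + 8
dy/dx = (3x^2 + 8)/(2y)
Numerator: 3*8^2 + 8 = 200
Denominator: 2*24.0 = 48.0
dy/dx = 200/48.0 = 4.1667

4.1667


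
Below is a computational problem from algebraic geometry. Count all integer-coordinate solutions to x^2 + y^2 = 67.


Systematically check integer values of x where x^2 <= 67.
For each valid x, check if 67 - x^2 is a perfect square.
Total integer solutions found: 0

0


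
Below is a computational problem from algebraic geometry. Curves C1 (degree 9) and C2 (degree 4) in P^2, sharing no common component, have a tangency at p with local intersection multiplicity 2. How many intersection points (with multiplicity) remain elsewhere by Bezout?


By Bezout's theorem, the total intersection number is d1 * d2.
Total = 9 * 4 = 36
Intersection multiplicity at p = 2
Remaining intersections = 36 - 2 = 34

34


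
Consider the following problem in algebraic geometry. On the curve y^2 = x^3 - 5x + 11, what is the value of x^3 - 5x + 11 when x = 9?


Compute x^3 - 5x + 11 at x = 9:
x^3 = 9^3 = 729
(-5)*x = (-5)*9 = -45
Sum: 729 - 45 + 11 = 695

695


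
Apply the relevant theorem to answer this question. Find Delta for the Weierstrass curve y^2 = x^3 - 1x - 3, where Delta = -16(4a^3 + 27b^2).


Compute each component:
4a^3 = 4*(-1)^3 = 4*(-1) = -4
27b^2 = 27*(-3)^2 = 27*9 = 243
4a^3 + 27b^2 = -4 + 243 = 239
Delta = -16*239 = -3824

-3824


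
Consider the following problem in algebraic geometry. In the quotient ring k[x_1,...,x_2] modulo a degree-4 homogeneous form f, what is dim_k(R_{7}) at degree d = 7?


For R = k[x_1,...,x_n]/(f) with f homogeneous of degree e:
The Hilbert series is (1 - t^e)/(1 - t)^n.
So h(d) = C(d+n-1, n-1) - C(d-e+n-1, n-1) for d >= e.
With n=2, e=4, d=7:
C(7+2-1, 2-1) = C(8, 1) = 8
C(7-4+2-1, 2-1) = C(4, 1) = 4
h(7) = 8 - 4 = 4

4


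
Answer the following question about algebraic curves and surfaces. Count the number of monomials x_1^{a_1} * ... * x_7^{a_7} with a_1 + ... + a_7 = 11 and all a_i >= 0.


The number of degree-11 monomials in 7 variables is C(d+n-1, n-1).
= C(11+7-1, 7-1) = C(17, 6)
= 12376

12376


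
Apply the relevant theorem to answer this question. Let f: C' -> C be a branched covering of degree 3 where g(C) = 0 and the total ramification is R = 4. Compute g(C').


Riemann-Hurwitz formula: 2g' - 2 = d(2g - 2) + R
Given: d = 3, g = 0, R = 4
2g' - 2 = 3*(2*0 - 2) + 4
2g' - 2 = 3*(-2) + 4
2g' - 2 = -6 + 4 = -2
2g' = 0
g' = 0

0


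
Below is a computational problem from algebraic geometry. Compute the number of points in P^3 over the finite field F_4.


P^3(F_4) has (q^(n+1) - 1)/(q - 1) points.
= 4^3 + 4^2 + 4^1 + 4^0
= 64 + 16 + 4 + 1
= 85

85
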